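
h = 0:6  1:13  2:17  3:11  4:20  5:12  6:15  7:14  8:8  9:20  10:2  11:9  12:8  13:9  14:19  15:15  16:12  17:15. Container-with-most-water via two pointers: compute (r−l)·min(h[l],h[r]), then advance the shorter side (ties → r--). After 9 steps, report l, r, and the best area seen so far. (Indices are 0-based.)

l=4, r=12, best area=225

[0,17] min(6,15)*17=102 best=102 * → l++
[1,17] min(13,15)*16=208 best=208 * → l++
[2,17] min(17,15)*15=225 best=225 * → r--
[2,16] min(17,12)*14=168 best=225 → r--
[2,15] min(17,15)*13=195 best=225 → r--
[2,14] min(17,19)*12=204 best=225 → l++
[3,14] min(11,19)*11=121 best=225 → l++
[4,14] min(20,19)*10=190 best=225 → r--
[4,13] min(20,9)*9=81 best=225 → r--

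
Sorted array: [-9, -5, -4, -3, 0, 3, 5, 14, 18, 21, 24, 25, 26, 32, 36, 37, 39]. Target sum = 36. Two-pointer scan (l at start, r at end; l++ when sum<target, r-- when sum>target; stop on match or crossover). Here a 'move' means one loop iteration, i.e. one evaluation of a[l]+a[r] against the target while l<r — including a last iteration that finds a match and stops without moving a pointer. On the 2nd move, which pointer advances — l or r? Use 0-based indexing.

[0,16] -9+39=30 <36 → l++
[1,16] -5+39=34 <36 → l++

l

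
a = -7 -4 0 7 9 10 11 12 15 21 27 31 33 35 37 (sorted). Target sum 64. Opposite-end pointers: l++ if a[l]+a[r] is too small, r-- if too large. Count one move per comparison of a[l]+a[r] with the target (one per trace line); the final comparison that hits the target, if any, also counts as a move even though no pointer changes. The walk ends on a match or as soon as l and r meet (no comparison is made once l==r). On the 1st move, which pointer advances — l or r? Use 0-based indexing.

l

[0,14] -7+37=30 <64 → l++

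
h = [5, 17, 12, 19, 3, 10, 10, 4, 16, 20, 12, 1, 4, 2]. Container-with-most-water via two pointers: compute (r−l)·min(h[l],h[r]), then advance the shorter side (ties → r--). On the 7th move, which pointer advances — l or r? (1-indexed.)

[1,14] min(5,2)*13=26 best=26 * → r--
[1,13] min(5,4)*12=48 best=48 * → r--
[1,12] min(5,1)*11=11 best=48 → r--
[1,11] min(5,12)*10=50 best=50 * → l++
[2,11] min(17,12)*9=108 best=108 * → r--
[2,10] min(17,20)*8=136 best=136 * → l++
[3,10] min(12,20)*7=84 best=136 → l++

l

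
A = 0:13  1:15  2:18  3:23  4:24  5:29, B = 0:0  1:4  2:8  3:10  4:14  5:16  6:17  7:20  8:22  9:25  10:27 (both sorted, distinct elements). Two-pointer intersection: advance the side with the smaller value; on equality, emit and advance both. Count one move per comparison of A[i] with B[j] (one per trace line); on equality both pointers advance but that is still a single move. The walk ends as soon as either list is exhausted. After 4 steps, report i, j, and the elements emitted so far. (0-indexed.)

i=0, j=4, emitted=[]

i=0 j=0: 13>0, j++
i=0 j=1: 13>4, j++
i=0 j=2: 13>8, j++
i=0 j=3: 13>10, j++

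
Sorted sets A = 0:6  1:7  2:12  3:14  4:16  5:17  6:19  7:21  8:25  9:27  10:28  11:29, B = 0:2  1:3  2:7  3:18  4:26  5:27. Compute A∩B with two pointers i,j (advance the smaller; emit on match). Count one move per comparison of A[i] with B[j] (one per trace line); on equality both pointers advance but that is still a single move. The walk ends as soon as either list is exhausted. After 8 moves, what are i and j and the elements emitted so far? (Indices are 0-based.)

i=6, j=3, emitted=[7]

i=0 j=0: 6>2, j++
i=0 j=1: 6>3, j++
i=0 j=2: 6<7, i++
i=1 j=2: 7==7 emit, i++,j++
i=2 j=3: 12<18, i++
i=3 j=3: 14<18, i++
i=4 j=3: 16<18, i++
i=5 j=3: 17<18, i++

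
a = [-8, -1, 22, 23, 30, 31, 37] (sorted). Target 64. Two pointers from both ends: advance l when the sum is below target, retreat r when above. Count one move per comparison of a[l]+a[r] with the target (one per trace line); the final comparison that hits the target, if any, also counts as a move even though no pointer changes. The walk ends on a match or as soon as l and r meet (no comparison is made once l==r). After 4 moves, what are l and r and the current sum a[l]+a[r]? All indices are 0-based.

l=4, r=6, sum=67

[0,6] -8+37=29 <64 → l++
[1,6] -1+37=36 <64 → l++
[2,6] 22+37=59 <64 → l++
[3,6] 23+37=60 <64 → l++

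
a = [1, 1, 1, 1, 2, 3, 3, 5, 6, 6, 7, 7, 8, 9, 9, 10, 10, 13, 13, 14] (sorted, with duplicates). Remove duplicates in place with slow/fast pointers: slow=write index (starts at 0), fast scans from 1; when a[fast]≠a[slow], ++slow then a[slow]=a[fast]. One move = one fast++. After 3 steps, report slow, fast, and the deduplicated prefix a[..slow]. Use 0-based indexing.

slow=0, fast=4, prefix=[1]

(s=0,f=1) a[fast]=1=a[slow] dup → fast++
(s=0,f=2) a[fast]=1=a[slow] dup → fast++
(s=0,f=3) a[fast]=1=a[slow] dup → fast++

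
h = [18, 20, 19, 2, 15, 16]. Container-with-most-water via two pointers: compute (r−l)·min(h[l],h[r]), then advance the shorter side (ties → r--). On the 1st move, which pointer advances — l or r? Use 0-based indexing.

r

l=0 r=5: min(18,16)*5=80 best=80 *, r--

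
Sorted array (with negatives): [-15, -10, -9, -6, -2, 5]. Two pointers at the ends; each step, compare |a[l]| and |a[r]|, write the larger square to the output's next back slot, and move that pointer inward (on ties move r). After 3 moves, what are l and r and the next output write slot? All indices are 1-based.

l=4, r=6, next write slot=3

l=1 r=6: |-15|>|5| out[6]=225, l++
l=2 r=6: |-10|>|5| out[5]=100, l++
l=3 r=6: |-9|>|5| out[4]=81, l++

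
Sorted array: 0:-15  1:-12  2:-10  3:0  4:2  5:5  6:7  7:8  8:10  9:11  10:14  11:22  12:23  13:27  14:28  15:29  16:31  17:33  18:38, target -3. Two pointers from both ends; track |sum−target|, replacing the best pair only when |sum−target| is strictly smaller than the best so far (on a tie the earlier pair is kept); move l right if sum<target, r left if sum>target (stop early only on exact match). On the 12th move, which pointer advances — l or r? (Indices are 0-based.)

r

[0,18] -15+38=23 d=26 * → r--
[0,17] -15+33=18 d=21 * → r--
[0,16] -15+31=16 d=19 * → r--
[0,15] -15+29=14 d=17 * → r--
[0,14] -15+28=13 d=16 * → r--
[0,13] -15+27=12 d=15 * → r--
[0,12] -15+23=8 d=11 * → r--
[0,11] -15+22=7 d=10 * → r--
[0,10] -15+14=-1 d=2 * → r--
[0,9] -15+11=-4 d=1 * → l++
[1,9] -12+11=-1 d=2 → r--
[1,8] -12+10=-2 d=1 → r--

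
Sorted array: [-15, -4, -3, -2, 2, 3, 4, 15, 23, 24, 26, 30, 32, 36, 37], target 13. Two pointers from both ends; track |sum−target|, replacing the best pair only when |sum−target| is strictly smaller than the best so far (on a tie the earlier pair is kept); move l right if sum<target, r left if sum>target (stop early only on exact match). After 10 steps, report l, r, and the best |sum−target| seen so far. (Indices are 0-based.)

l=3, r=7, best |Δ|=1

l=0 r=14: -15+37=22 d=9 *, r--
l=0 r=13: -15+36=21 d=8 *, r--
l=0 r=12: -15+32=17 d=4 *, r--
l=0 r=11: -15+30=15 d=2 *, r--
l=0 r=10: -15+26=11 d=2, l++
l=1 r=10: -4+26=22 d=9, r--
l=1 r=9: -4+24=20 d=7, r--
l=1 r=8: -4+23=19 d=6, r--
l=1 r=7: -4+15=11 d=2, l++
l=2 r=7: -3+15=12 d=1 *, l++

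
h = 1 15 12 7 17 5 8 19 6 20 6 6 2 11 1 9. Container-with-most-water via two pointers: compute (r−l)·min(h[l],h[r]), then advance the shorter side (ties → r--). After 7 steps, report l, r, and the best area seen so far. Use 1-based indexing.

[1,16] min(1,9)*15=15 best=15 * → l++
[2,16] min(15,9)*14=126 best=126 * → r--
[2,15] min(15,1)*13=13 best=126 → r--
[2,14] min(15,11)*12=132 best=132 * → r--
[2,13] min(15,2)*11=22 best=132 → r--
[2,12] min(15,6)*10=60 best=132 → r--
[2,11] min(15,6)*9=54 best=132 → r--

l=2, r=10, best area=132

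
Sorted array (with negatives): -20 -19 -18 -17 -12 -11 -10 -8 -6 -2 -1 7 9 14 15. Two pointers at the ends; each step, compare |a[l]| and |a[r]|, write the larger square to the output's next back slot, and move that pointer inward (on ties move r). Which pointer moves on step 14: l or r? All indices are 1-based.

l=1 r=15: |-20|>|15| out[15]=400, l++
l=2 r=15: |-19|>|15| out[14]=361, l++
l=3 r=15: |-18|>|15| out[13]=324, l++
l=4 r=15: |-17|>|15| out[12]=289, l++
l=5 r=15: |-12|<=|15| out[11]=225, r--
l=5 r=14: |-12|<=|14| out[10]=196, r--
l=5 r=13: |-12|>|9| out[9]=144, l++
l=6 r=13: |-11|>|9| out[8]=121, l++
l=7 r=13: |-10|>|9| out[7]=100, l++
l=8 r=13: |-8|<=|9| out[6]=81, r--
l=8 r=12: |-8|>|7| out[5]=64, l++
l=9 r=12: |-6|<=|7| out[4]=49, r--
l=9 r=11: |-6|>|-1| out[3]=36, l++
l=10 r=11: |-2|>|-1| out[2]=4, l++

l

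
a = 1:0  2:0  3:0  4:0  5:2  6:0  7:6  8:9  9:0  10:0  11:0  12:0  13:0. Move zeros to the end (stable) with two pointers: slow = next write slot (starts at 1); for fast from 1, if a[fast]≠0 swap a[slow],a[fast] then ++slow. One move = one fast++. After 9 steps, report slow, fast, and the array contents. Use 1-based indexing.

slow=4, fast=10, a=[2, 6, 9, 0, 0, 0, 0, 0, 0, 0, 0, 0, 0]

(s=1,f=1) a[fast]=0 → fast++
(s=1,f=2) a[fast]=0 → fast++
(s=1,f=3) a[fast]=0 → fast++
(s=1,f=4) a[fast]=0 → fast++
(s=1,f=5) a[fast]=2≠0 swap→a[1]=2 → slow++,fast++
(s=2,f=6) a[fast]=0 → fast++
(s=2,f=7) a[fast]=6≠0 swap→a[2]=6 → slow++,fast++
(s=3,f=8) a[fast]=9≠0 swap→a[3]=9 → slow++,fast++
(s=4,f=9) a[fast]=0 → fast++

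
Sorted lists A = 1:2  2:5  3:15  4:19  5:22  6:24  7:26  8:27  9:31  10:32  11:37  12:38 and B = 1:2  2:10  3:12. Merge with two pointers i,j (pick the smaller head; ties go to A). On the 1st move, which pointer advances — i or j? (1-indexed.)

i

i=1 j=1: A[i]=2<=B[j]=2 take 2, i++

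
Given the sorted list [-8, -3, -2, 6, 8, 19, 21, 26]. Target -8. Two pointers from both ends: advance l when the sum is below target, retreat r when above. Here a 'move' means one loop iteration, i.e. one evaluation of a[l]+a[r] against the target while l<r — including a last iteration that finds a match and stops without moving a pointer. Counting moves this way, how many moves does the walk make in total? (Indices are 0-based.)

[0,7] -8+26=18 >-8 → r--
[0,6] -8+21=13 >-8 → r--
[0,5] -8+19=11 >-8 → r--
[0,4] -8+8=0 >-8 → r--
[0,3] -8+6=-2 >-8 → r--
[0,2] -8+-2=-10 <-8 → l++
[1,2] -3+-2=-5 >-8 → r--

7 moves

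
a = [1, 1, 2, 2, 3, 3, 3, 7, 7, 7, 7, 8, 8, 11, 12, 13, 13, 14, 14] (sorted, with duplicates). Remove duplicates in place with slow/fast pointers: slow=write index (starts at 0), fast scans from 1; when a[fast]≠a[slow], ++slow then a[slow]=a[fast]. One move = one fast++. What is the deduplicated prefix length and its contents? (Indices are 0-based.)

length 9; prefix = [1, 2, 3, 7, 8, 11, 12, 13, 14]

(s=0,f=1) a[fast]=1=a[slow] dup → fast++
(s=0,f=2) a[fast]=2≠a[slow]=1 write a[1]=2 → slow++,fast++
(s=1,f=3) a[fast]=2=a[slow] dup → fast++
(s=1,f=4) a[fast]=3≠a[slow]=2 write a[2]=3 → slow++,fast++
(s=2,f=5) a[fast]=3=a[slow] dup → fast++
(s=2,f=6) a[fast]=3=a[slow] dup → fast++
(s=2,f=7) a[fast]=7≠a[slow]=3 write a[3]=7 → slow++,fast++
(s=3,f=8) a[fast]=7=a[slow] dup → fast++
(s=3,f=9) a[fast]=7=a[slow] dup → fast++
(s=3,f=10) a[fast]=7=a[slow] dup → fast++
(s=3,f=11) a[fast]=8≠a[slow]=7 write a[4]=8 → slow++,fast++
(s=4,f=12) a[fast]=8=a[slow] dup → fast++
(s=4,f=13) a[fast]=11≠a[slow]=8 write a[5]=11 → slow++,fast++
(s=5,f=14) a[fast]=12≠a[slow]=11 write a[6]=12 → slow++,fast++
(s=6,f=15) a[fast]=13≠a[slow]=12 write a[7]=13 → slow++,fast++
(s=7,f=16) a[fast]=13=a[slow] dup → fast++
(s=7,f=17) a[fast]=14≠a[slow]=13 write a[8]=14 → slow++,fast++
(s=8,f=18) a[fast]=14=a[slow] dup → fast++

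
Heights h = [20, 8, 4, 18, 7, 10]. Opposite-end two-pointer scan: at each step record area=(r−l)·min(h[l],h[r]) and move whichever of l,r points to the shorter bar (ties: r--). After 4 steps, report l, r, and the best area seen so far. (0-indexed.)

l=0 r=5: min(20,10)*5=50 best=50 *, r--
l=0 r=4: min(20,7)*4=28 best=50, r--
l=0 r=3: min(20,18)*3=54 best=54 *, r--
l=0 r=2: min(20,4)*2=8 best=54, r--

l=0, r=1, best area=54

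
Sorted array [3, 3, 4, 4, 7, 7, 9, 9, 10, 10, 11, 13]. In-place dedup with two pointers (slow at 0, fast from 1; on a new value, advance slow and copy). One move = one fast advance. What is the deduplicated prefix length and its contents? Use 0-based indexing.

length 7; prefix = [3, 4, 7, 9, 10, 11, 13]

(s=0,f=1) a[fast]=3=a[slow] dup → fast++
(s=0,f=2) a[fast]=4≠a[slow]=3 write a[1]=4 → slow++,fast++
(s=1,f=3) a[fast]=4=a[slow] dup → fast++
(s=1,f=4) a[fast]=7≠a[slow]=4 write a[2]=7 → slow++,fast++
(s=2,f=5) a[fast]=7=a[slow] dup → fast++
(s=2,f=6) a[fast]=9≠a[slow]=7 write a[3]=9 → slow++,fast++
(s=3,f=7) a[fast]=9=a[slow] dup → fast++
(s=3,f=8) a[fast]=10≠a[slow]=9 write a[4]=10 → slow++,fast++
(s=4,f=9) a[fast]=10=a[slow] dup → fast++
(s=4,f=10) a[fast]=11≠a[slow]=10 write a[5]=11 → slow++,fast++
(s=5,f=11) a[fast]=13≠a[slow]=11 write a[6]=13 → slow++,fast++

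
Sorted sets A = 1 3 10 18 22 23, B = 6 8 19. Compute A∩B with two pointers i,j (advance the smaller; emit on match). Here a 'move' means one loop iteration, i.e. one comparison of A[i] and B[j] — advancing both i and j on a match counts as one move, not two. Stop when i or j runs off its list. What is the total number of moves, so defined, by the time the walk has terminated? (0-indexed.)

7 moves

i=0 j=0: 1<6, i++
i=1 j=0: 3<6, i++
i=2 j=0: 10>6, j++
i=2 j=1: 10>8, j++
i=2 j=2: 10<19, i++
i=3 j=2: 18<19, i++
i=4 j=2: 22>19, j++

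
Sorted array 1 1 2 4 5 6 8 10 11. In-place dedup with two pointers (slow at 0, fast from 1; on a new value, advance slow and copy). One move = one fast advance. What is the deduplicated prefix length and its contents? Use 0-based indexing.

length 8; prefix = [1, 2, 4, 5, 6, 8, 10, 11]

(s=0,f=1) a[fast]=1=a[slow] dup → fast++
(s=0,f=2) a[fast]=2≠a[slow]=1 write a[1]=2 → slow++,fast++
(s=1,f=3) a[fast]=4≠a[slow]=2 write a[2]=4 → slow++,fast++
(s=2,f=4) a[fast]=5≠a[slow]=4 write a[3]=5 → slow++,fast++
(s=3,f=5) a[fast]=6≠a[slow]=5 write a[4]=6 → slow++,fast++
(s=4,f=6) a[fast]=8≠a[slow]=6 write a[5]=8 → slow++,fast++
(s=5,f=7) a[fast]=10≠a[slow]=8 write a[6]=10 → slow++,fast++
(s=6,f=8) a[fast]=11≠a[slow]=10 write a[7]=11 → slow++,fast++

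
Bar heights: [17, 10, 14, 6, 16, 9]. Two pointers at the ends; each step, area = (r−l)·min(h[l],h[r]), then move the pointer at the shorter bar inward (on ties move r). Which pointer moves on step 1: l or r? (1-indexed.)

r

l=1 r=6: min(17,9)*5=45 best=45 *, r--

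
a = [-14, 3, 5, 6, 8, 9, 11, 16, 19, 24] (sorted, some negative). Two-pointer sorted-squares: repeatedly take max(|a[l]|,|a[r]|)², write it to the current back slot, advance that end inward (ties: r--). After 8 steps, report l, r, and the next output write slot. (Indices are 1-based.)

l=1 r=10: |-14|<=|24| out[10]=576, r--
l=1 r=9: |-14|<=|19| out[9]=361, r--
l=1 r=8: |-14|<=|16| out[8]=256, r--
l=1 r=7: |-14|>|11| out[7]=196, l++
l=2 r=7: |3|<=|11| out[6]=121, r--
l=2 r=6: |3|<=|9| out[5]=81, r--
l=2 r=5: |3|<=|8| out[4]=64, r--
l=2 r=4: |3|<=|6| out[3]=36, r--

l=2, r=3, next write slot=2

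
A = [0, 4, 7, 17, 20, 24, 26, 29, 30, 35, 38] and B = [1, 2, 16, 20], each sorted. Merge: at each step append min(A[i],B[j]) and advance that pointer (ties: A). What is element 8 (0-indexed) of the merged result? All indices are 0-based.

merged[8] = 20

i=0 j=0: A[i]=0<=B[j]=1 take 0, i++
i=1 j=0: A[i]=4>B[j]=1 take 1, j++
i=1 j=1: A[i]=4>B[j]=2 take 2, j++
i=1 j=2: A[i]=4<=B[j]=16 take 4, i++
i=2 j=2: A[i]=7<=B[j]=16 take 7, i++
i=3 j=2: A[i]=17>B[j]=16 take 16, j++
i=3 j=3: A[i]=17<=B[j]=20 take 17, i++
i=4 j=3: A[i]=20<=B[j]=20 take 20, i++
i=5 j=3: A[i]=24>B[j]=20 take 20, j++
i=5 j=4: B done, take A[i]=24, i++
i=6 j=4: B done, take A[i]=26, i++
i=7 j=4: B done, take A[i]=29, i++
i=8 j=4: B done, take A[i]=30, i++
i=9 j=4: B done, take A[i]=35, i++
i=10 j=4: B done, take A[i]=38, i++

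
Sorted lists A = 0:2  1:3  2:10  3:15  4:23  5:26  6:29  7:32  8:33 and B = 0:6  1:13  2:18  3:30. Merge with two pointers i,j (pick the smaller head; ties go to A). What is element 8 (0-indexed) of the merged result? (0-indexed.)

[i=0,j=0] A[i]=2<=B[j]=6 take 2 → i++
[i=1,j=0] A[i]=3<=B[j]=6 take 3 → i++
[i=2,j=0] A[i]=10>B[j]=6 take 6 → j++
[i=2,j=1] A[i]=10<=B[j]=13 take 10 → i++
[i=3,j=1] A[i]=15>B[j]=13 take 13 → j++
[i=3,j=2] A[i]=15<=B[j]=18 take 15 → i++
[i=4,j=2] A[i]=23>B[j]=18 take 18 → j++
[i=4,j=3] A[i]=23<=B[j]=30 take 23 → i++
[i=5,j=3] A[i]=26<=B[j]=30 take 26 → i++
[i=6,j=3] A[i]=29<=B[j]=30 take 29 → i++
[i=7,j=3] A[i]=32>B[j]=30 take 30 → j++
[i=7,j=4] B done, take A[i]=32 → i++
[i=8,j=4] B done, take A[i]=33 → i++

merged[8] = 26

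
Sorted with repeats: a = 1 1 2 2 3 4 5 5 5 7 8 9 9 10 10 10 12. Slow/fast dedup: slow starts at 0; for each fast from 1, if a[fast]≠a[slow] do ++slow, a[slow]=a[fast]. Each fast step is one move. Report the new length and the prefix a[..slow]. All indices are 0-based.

length 10; prefix = [1, 2, 3, 4, 5, 7, 8, 9, 10, 12]

slow=0 fast=1: a[fast]=1=a[slow] dup, fast++
slow=0 fast=2: a[fast]=2≠a[slow]=1 write a[1]=2, slow++,fast++
slow=1 fast=3: a[fast]=2=a[slow] dup, fast++
slow=1 fast=4: a[fast]=3≠a[slow]=2 write a[2]=3, slow++,fast++
slow=2 fast=5: a[fast]=4≠a[slow]=3 write a[3]=4, slow++,fast++
slow=3 fast=6: a[fast]=5≠a[slow]=4 write a[4]=5, slow++,fast++
slow=4 fast=7: a[fast]=5=a[slow] dup, fast++
slow=4 fast=8: a[fast]=5=a[slow] dup, fast++
slow=4 fast=9: a[fast]=7≠a[slow]=5 write a[5]=7, slow++,fast++
slow=5 fast=10: a[fast]=8≠a[slow]=7 write a[6]=8, slow++,fast++
slow=6 fast=11: a[fast]=9≠a[slow]=8 write a[7]=9, slow++,fast++
slow=7 fast=12: a[fast]=9=a[slow] dup, fast++
slow=7 fast=13: a[fast]=10≠a[slow]=9 write a[8]=10, slow++,fast++
slow=8 fast=14: a[fast]=10=a[slow] dup, fast++
slow=8 fast=15: a[fast]=10=a[slow] dup, fast++
slow=8 fast=16: a[fast]=12≠a[slow]=10 write a[9]=12, slow++,fast++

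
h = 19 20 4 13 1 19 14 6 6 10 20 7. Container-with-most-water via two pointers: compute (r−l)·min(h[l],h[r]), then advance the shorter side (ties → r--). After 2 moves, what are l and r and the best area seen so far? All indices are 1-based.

l=2, r=11, best area=190

l=1 r=12: min(19,7)*11=77 best=77 *, r--
l=1 r=11: min(19,20)*10=190 best=190 *, l++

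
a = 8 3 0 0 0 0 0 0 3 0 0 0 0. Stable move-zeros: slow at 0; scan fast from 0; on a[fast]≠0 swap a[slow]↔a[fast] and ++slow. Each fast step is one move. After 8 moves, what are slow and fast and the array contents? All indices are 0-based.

slow=2, fast=8, a=[8, 3, 0, 0, 0, 0, 0, 0, 3, 0, 0, 0, 0]

(s=0,f=0) a[fast]=8≠0 swap→a[0]=8 → slow++,fast++
(s=1,f=1) a[fast]=3≠0 swap→a[1]=3 → slow++,fast++
(s=2,f=2) a[fast]=0 → fast++
(s=2,f=3) a[fast]=0 → fast++
(s=2,f=4) a[fast]=0 → fast++
(s=2,f=5) a[fast]=0 → fast++
(s=2,f=6) a[fast]=0 → fast++
(s=2,f=7) a[fast]=0 → fast++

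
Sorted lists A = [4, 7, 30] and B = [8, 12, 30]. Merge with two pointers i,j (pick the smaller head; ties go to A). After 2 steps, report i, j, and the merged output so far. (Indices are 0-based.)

[i=0,j=0] A[i]=4<=B[j]=8 take 4 → i++
[i=1,j=0] A[i]=7<=B[j]=8 take 7 → i++

i=2, j=0, merged so far=[4, 7]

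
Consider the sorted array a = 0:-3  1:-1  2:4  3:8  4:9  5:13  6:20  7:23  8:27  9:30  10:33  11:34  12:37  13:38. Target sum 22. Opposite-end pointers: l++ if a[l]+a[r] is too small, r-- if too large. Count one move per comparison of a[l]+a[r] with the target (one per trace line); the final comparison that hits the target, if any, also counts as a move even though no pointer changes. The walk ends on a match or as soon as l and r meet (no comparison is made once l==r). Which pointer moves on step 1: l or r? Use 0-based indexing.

r

l=0 r=13: -3+38=35 >22, r--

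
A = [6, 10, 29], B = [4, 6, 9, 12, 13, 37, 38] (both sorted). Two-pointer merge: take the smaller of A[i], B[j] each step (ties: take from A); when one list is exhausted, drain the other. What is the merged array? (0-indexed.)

[4, 6, 6, 9, 10, 12, 13, 29, 37, 38]

[i=0,j=0] A[i]=6>B[j]=4 take 4 → j++
[i=0,j=1] A[i]=6<=B[j]=6 take 6 → i++
[i=1,j=1] A[i]=10>B[j]=6 take 6 → j++
[i=1,j=2] A[i]=10>B[j]=9 take 9 → j++
[i=1,j=3] A[i]=10<=B[j]=12 take 10 → i++
[i=2,j=3] A[i]=29>B[j]=12 take 12 → j++
[i=2,j=4] A[i]=29>B[j]=13 take 13 → j++
[i=2,j=5] A[i]=29<=B[j]=37 take 29 → i++
[i=3,j=5] A done, take B[j]=37 → j++
[i=3,j=6] A done, take B[j]=38 → j++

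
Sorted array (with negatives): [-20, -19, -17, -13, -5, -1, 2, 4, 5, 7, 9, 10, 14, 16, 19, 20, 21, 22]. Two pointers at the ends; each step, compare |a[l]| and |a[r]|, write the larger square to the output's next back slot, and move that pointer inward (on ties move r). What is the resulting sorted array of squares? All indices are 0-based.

[1, 4, 16, 25, 25, 49, 81, 100, 169, 196, 256, 289, 361, 361, 400, 400, 441, 484]

l=0 r=17: |-20|<=|22| out[17]=484, r--
l=0 r=16: |-20|<=|21| out[16]=441, r--
l=0 r=15: |-20|<=|20| out[15]=400, r--
l=0 r=14: |-20|>|19| out[14]=400, l++
l=1 r=14: |-19|<=|19| out[13]=361, r--
l=1 r=13: |-19|>|16| out[12]=361, l++
l=2 r=13: |-17|>|16| out[11]=289, l++
l=3 r=13: |-13|<=|16| out[10]=256, r--
l=3 r=12: |-13|<=|14| out[9]=196, r--
l=3 r=11: |-13|>|10| out[8]=169, l++
l=4 r=11: |-5|<=|10| out[7]=100, r--
l=4 r=10: |-5|<=|9| out[6]=81, r--
l=4 r=9: |-5|<=|7| out[5]=49, r--
l=4 r=8: |-5|<=|5| out[4]=25, r--
l=4 r=7: |-5|>|4| out[3]=25, l++
l=5 r=7: |-1|<=|4| out[2]=16, r--
l=5 r=6: |-1|<=|2| out[1]=4, r--
l=5 r=5: |-1|<=|-1| out[0]=1, r--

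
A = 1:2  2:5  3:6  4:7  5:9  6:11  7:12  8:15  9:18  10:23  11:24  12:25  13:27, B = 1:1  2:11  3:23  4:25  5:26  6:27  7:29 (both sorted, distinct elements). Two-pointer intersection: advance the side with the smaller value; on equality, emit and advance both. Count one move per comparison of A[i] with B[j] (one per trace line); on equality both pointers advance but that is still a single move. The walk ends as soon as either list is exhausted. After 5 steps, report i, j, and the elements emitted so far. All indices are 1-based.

i=5, j=2, emitted=[]

i=1 j=1: 2>1, j++
i=1 j=2: 2<11, i++
i=2 j=2: 5<11, i++
i=3 j=2: 6<11, i++
i=4 j=2: 7<11, i++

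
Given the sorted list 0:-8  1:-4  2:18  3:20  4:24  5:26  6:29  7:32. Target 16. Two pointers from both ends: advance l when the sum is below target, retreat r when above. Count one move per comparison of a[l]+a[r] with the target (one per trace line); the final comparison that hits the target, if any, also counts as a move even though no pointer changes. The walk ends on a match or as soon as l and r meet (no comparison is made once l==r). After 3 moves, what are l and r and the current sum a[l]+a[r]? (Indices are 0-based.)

l=0, r=4, sum=16

l=0 r=7: -8+32=24 >16, r--
l=0 r=6: -8+29=21 >16, r--
l=0 r=5: -8+26=18 >16, r--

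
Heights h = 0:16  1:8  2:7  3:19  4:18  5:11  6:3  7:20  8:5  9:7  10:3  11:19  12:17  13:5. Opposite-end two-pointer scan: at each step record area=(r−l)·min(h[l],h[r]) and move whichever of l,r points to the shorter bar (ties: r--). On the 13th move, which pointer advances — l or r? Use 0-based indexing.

l

[0,13] min(16,5)*13=65 best=65 * → r--
[0,12] min(16,17)*12=192 best=192 * → l++
[1,12] min(8,17)*11=88 best=192 → l++
[2,12] min(7,17)*10=70 best=192 → l++
[3,12] min(19,17)*9=153 best=192 → r--
[3,11] min(19,19)*8=152 best=192 → r--
[3,10] min(19,3)*7=21 best=192 → r--
[3,9] min(19,7)*6=42 best=192 → r--
[3,8] min(19,5)*5=25 best=192 → r--
[3,7] min(19,20)*4=76 best=192 → l++
[4,7] min(18,20)*3=54 best=192 → l++
[5,7] min(11,20)*2=22 best=192 → l++
[6,7] min(3,20)*1=3 best=192 → l++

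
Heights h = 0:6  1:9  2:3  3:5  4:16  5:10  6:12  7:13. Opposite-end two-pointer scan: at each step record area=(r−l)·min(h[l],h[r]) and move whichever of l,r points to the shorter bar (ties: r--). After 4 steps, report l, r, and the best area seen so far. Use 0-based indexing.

l=0 r=7: min(6,13)*7=42 best=42 *, l++
l=1 r=7: min(9,13)*6=54 best=54 *, l++
l=2 r=7: min(3,13)*5=15 best=54, l++
l=3 r=7: min(5,13)*4=20 best=54, l++

l=4, r=7, best area=54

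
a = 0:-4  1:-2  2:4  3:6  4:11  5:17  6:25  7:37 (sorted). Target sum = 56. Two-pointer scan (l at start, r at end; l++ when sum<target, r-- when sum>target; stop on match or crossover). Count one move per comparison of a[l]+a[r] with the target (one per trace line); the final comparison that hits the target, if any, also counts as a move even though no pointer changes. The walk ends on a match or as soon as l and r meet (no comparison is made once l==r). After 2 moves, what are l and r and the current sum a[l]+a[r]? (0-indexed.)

[0,7] -4+37=33 <56 → l++
[1,7] -2+37=35 <56 → l++

l=2, r=7, sum=41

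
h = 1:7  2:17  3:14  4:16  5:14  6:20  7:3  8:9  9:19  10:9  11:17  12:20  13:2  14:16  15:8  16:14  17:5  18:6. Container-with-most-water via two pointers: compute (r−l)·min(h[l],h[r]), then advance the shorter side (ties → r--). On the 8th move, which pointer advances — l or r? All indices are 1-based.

l

l=1 r=18: min(7,6)*17=102 best=102 *, r--
l=1 r=17: min(7,5)*16=80 best=102, r--
l=1 r=16: min(7,14)*15=105 best=105 *, l++
l=2 r=16: min(17,14)*14=196 best=196 *, r--
l=2 r=15: min(17,8)*13=104 best=196, r--
l=2 r=14: min(17,16)*12=192 best=196, r--
l=2 r=13: min(17,2)*11=22 best=196, r--
l=2 r=12: min(17,20)*10=170 best=196, l++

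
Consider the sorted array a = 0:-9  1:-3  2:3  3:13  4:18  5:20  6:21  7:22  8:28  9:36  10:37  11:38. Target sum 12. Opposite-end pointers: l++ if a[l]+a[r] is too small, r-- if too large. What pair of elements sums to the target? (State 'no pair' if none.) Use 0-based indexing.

[0,11] -9+38=29 >12 → r--
[0,10] -9+37=28 >12 → r--
[0,9] -9+36=27 >12 → r--
[0,8] -9+28=19 >12 → r--
[0,7] -9+22=13 >12 → r--
[0,6] -9+21=12 → found

(-9, 21)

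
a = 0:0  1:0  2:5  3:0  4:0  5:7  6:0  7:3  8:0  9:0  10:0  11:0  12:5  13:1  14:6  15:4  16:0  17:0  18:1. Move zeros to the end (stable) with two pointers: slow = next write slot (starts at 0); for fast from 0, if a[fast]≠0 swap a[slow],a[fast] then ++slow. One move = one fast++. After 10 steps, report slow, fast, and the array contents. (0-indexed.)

(s=0,f=0) a[fast]=0 → fast++
(s=0,f=1) a[fast]=0 → fast++
(s=0,f=2) a[fast]=5≠0 swap→a[0]=5 → slow++,fast++
(s=1,f=3) a[fast]=0 → fast++
(s=1,f=4) a[fast]=0 → fast++
(s=1,f=5) a[fast]=7≠0 swap→a[1]=7 → slow++,fast++
(s=2,f=6) a[fast]=0 → fast++
(s=2,f=7) a[fast]=3≠0 swap→a[2]=3 → slow++,fast++
(s=3,f=8) a[fast]=0 → fast++
(s=3,f=9) a[fast]=0 → fast++

slow=3, fast=10, a=[5, 7, 3, 0, 0, 0, 0, 0, 0, 0, 0, 0, 5, 1, 6, 4, 0, 0, 1]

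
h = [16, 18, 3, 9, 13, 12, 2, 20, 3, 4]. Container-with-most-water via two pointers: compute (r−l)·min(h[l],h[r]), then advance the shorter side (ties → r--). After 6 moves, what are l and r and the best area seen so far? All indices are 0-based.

l=0 r=9: min(16,4)*9=36 best=36 *, r--
l=0 r=8: min(16,3)*8=24 best=36, r--
l=0 r=7: min(16,20)*7=112 best=112 *, l++
l=1 r=7: min(18,20)*6=108 best=112, l++
l=2 r=7: min(3,20)*5=15 best=112, l++
l=3 r=7: min(9,20)*4=36 best=112, l++

l=4, r=7, best area=112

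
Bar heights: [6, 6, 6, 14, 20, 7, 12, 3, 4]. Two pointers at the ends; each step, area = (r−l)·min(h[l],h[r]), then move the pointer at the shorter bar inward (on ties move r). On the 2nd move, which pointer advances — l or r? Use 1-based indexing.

r

l=1 r=9: min(6,4)*8=32 best=32 *, r--
l=1 r=8: min(6,3)*7=21 best=32, r--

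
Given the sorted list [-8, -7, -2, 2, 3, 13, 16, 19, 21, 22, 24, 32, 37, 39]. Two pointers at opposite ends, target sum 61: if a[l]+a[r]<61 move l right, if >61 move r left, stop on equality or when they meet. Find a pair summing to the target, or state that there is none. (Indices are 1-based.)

(22, 39)

l=1 r=14: -8+39=31 <61, l++
l=2 r=14: -7+39=32 <61, l++
l=3 r=14: -2+39=37 <61, l++
l=4 r=14: 2+39=41 <61, l++
l=5 r=14: 3+39=42 <61, l++
l=6 r=14: 13+39=52 <61, l++
l=7 r=14: 16+39=55 <61, l++
l=8 r=14: 19+39=58 <61, l++
l=9 r=14: 21+39=60 <61, l++
l=10 r=14: 22+39=61, found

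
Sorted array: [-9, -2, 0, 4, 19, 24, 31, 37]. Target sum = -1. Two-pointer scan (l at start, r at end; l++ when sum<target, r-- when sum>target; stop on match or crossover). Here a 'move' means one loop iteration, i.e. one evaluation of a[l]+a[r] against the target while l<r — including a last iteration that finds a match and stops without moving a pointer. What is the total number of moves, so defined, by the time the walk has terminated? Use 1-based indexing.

7 moves

l=1 r=8: -9+37=28 >-1, r--
l=1 r=7: -9+31=22 >-1, r--
l=1 r=6: -9+24=15 >-1, r--
l=1 r=5: -9+19=10 >-1, r--
l=1 r=4: -9+4=-5 <-1, l++
l=2 r=4: -2+4=2 >-1, r--
l=2 r=3: -2+0=-2 <-1, l++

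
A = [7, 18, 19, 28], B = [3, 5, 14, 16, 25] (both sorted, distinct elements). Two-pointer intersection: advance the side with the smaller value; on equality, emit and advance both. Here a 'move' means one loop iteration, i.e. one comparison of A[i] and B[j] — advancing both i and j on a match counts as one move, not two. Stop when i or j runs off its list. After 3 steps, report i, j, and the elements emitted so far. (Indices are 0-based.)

[i=0,j=0] 7>3 → j++
[i=0,j=1] 7>5 → j++
[i=0,j=2] 7<14 → i++

i=1, j=2, emitted=[]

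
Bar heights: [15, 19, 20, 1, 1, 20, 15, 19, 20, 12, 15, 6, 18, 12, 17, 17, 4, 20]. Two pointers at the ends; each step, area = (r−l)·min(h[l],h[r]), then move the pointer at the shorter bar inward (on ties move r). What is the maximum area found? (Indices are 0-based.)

max area = 304

[0,17] min(15,20)*17=255 best=255 * → l++
[1,17] min(19,20)*16=304 best=304 * → l++
[2,17] min(20,20)*15=300 best=304 → r--
[2,16] min(20,4)*14=56 best=304 → r--
[2,15] min(20,17)*13=221 best=304 → r--
[2,14] min(20,17)*12=204 best=304 → r--
[2,13] min(20,12)*11=132 best=304 → r--
[2,12] min(20,18)*10=180 best=304 → r--
[2,11] min(20,6)*9=54 best=304 → r--
[2,10] min(20,15)*8=120 best=304 → r--
[2,9] min(20,12)*7=84 best=304 → r--
[2,8] min(20,20)*6=120 best=304 → r--
[2,7] min(20,19)*5=95 best=304 → r--
[2,6] min(20,15)*4=60 best=304 → r--
[2,5] min(20,20)*3=60 best=304 → r--
[2,4] min(20,1)*2=2 best=304 → r--
[2,3] min(20,1)*1=1 best=304 → r--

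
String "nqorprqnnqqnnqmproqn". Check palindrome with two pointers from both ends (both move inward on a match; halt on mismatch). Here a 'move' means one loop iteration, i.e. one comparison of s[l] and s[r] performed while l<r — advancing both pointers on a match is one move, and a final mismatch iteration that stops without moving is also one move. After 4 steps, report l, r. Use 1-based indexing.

l=5, r=16

l=1 r=20: 'n'=='n', l++,r--
l=2 r=19: 'q'=='q', l++,r--
l=3 r=18: 'o'=='o', l++,r--
l=4 r=17: 'r'=='r', l++,r--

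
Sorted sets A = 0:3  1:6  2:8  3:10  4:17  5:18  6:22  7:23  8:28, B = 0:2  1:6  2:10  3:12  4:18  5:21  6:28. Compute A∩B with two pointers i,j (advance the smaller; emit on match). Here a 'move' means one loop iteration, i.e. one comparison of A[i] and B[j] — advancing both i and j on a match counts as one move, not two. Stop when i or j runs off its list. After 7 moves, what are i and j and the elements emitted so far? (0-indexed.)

i=5, j=4, emitted=[6, 10]

[i=0,j=0] 3>2 → j++
[i=0,j=1] 3<6 → i++
[i=1,j=1] 6==6 emit → i++,j++
[i=2,j=2] 8<10 → i++
[i=3,j=2] 10==10 emit → i++,j++
[i=4,j=3] 17>12 → j++
[i=4,j=4] 17<18 → i++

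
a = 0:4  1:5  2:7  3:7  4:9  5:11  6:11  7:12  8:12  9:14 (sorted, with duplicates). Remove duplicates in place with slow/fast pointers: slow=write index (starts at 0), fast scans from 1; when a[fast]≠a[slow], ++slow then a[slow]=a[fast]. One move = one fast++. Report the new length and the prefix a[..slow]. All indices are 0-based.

slow=0 fast=1: a[fast]=5≠a[slow]=4 write a[1]=5, slow++,fast++
slow=1 fast=2: a[fast]=7≠a[slow]=5 write a[2]=7, slow++,fast++
slow=2 fast=3: a[fast]=7=a[slow] dup, fast++
slow=2 fast=4: a[fast]=9≠a[slow]=7 write a[3]=9, slow++,fast++
slow=3 fast=5: a[fast]=11≠a[slow]=9 write a[4]=11, slow++,fast++
slow=4 fast=6: a[fast]=11=a[slow] dup, fast++
slow=4 fast=7: a[fast]=12≠a[slow]=11 write a[5]=12, slow++,fast++
slow=5 fast=8: a[fast]=12=a[slow] dup, fast++
slow=5 fast=9: a[fast]=14≠a[slow]=12 write a[6]=14, slow++,fast++

length 7; prefix = [4, 5, 7, 9, 11, 12, 14]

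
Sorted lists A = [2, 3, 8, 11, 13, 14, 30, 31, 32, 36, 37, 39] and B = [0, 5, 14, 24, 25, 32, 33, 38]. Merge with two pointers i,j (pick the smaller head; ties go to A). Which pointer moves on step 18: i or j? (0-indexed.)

i=0 j=0: A[i]=2>B[j]=0 take 0, j++
i=0 j=1: A[i]=2<=B[j]=5 take 2, i++
i=1 j=1: A[i]=3<=B[j]=5 take 3, i++
i=2 j=1: A[i]=8>B[j]=5 take 5, j++
i=2 j=2: A[i]=8<=B[j]=14 take 8, i++
i=3 j=2: A[i]=11<=B[j]=14 take 11, i++
i=4 j=2: A[i]=13<=B[j]=14 take 13, i++
i=5 j=2: A[i]=14<=B[j]=14 take 14, i++
i=6 j=2: A[i]=30>B[j]=14 take 14, j++
i=6 j=3: A[i]=30>B[j]=24 take 24, j++
i=6 j=4: A[i]=30>B[j]=25 take 25, j++
i=6 j=5: A[i]=30<=B[j]=32 take 30, i++
i=7 j=5: A[i]=31<=B[j]=32 take 31, i++
i=8 j=5: A[i]=32<=B[j]=32 take 32, i++
i=9 j=5: A[i]=36>B[j]=32 take 32, j++
i=9 j=6: A[i]=36>B[j]=33 take 33, j++
i=9 j=7: A[i]=36<=B[j]=38 take 36, i++
i=10 j=7: A[i]=37<=B[j]=38 take 37, i++

i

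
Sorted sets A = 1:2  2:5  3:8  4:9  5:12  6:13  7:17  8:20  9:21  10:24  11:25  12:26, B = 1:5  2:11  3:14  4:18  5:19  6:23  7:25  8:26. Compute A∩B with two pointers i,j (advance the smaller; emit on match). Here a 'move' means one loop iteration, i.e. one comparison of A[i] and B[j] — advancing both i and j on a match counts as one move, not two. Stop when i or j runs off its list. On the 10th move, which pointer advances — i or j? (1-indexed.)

i=1 j=1: 2<5, i++
i=2 j=1: 5==5 emit, i++,j++
i=3 j=2: 8<11, i++
i=4 j=2: 9<11, i++
i=5 j=2: 12>11, j++
i=5 j=3: 12<14, i++
i=6 j=3: 13<14, i++
i=7 j=3: 17>14, j++
i=7 j=4: 17<18, i++
i=8 j=4: 20>18, j++

j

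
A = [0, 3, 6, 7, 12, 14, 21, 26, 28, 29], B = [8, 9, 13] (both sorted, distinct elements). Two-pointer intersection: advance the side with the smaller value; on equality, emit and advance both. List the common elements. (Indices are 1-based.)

[i=1,j=1] 0<8 → i++
[i=2,j=1] 3<8 → i++
[i=3,j=1] 6<8 → i++
[i=4,j=1] 7<8 → i++
[i=5,j=1] 12>8 → j++
[i=5,j=2] 12>9 → j++
[i=5,j=3] 12<13 → i++
[i=6,j=3] 14>13 → j++

intersection = []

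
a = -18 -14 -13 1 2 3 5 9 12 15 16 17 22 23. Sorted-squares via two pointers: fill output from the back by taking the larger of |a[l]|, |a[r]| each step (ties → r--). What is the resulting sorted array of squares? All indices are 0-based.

[0,13] |-18|<=|23| out[13]=529 → r--
[0,12] |-18|<=|22| out[12]=484 → r--
[0,11] |-18|>|17| out[11]=324 → l++
[1,11] |-14|<=|17| out[10]=289 → r--
[1,10] |-14|<=|16| out[9]=256 → r--
[1,9] |-14|<=|15| out[8]=225 → r--
[1,8] |-14|>|12| out[7]=196 → l++
[2,8] |-13|>|12| out[6]=169 → l++
[3,8] |1|<=|12| out[5]=144 → r--
[3,7] |1|<=|9| out[4]=81 → r--
[3,6] |1|<=|5| out[3]=25 → r--
[3,5] |1|<=|3| out[2]=9 → r--
[3,4] |1|<=|2| out[1]=4 → r--
[3,3] |1|<=|1| out[0]=1 → r--

[1, 4, 9, 25, 81, 144, 169, 196, 225, 256, 289, 324, 484, 529]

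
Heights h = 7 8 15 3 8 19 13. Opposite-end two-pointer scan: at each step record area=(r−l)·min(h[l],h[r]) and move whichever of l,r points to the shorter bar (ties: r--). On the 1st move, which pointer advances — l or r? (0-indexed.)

l

l=0 r=6: min(7,13)*6=42 best=42 *, l++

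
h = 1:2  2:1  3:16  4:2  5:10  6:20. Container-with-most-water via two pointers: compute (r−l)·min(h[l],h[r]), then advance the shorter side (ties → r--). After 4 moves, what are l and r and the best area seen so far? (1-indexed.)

[1,6] min(2,20)*5=10 best=10 * → l++
[2,6] min(1,20)*4=4 best=10 → l++
[3,6] min(16,20)*3=48 best=48 * → l++
[4,6] min(2,20)*2=4 best=48 → l++

l=5, r=6, best area=48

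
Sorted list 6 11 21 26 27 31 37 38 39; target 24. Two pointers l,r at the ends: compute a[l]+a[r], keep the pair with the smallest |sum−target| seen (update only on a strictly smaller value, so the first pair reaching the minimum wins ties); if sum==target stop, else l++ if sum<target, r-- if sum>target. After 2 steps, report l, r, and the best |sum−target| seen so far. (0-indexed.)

l=0 r=8: 6+39=45 d=21 *, r--
l=0 r=7: 6+38=44 d=20 *, r--

l=0, r=6, best |Δ|=20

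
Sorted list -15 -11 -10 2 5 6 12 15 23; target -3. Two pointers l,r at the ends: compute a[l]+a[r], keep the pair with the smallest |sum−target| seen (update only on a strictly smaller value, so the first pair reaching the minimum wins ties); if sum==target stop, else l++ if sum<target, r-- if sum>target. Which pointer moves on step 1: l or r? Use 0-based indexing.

[0,8] -15+23=8 d=11 * → r--

r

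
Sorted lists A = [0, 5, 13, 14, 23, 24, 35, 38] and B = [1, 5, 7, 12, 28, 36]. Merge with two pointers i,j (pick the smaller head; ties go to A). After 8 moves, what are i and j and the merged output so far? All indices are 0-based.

i=4, j=4, merged so far=[0, 1, 5, 5, 7, 12, 13, 14]

i=0 j=0: A[i]=0<=B[j]=1 take 0, i++
i=1 j=0: A[i]=5>B[j]=1 take 1, j++
i=1 j=1: A[i]=5<=B[j]=5 take 5, i++
i=2 j=1: A[i]=13>B[j]=5 take 5, j++
i=2 j=2: A[i]=13>B[j]=7 take 7, j++
i=2 j=3: A[i]=13>B[j]=12 take 12, j++
i=2 j=4: A[i]=13<=B[j]=28 take 13, i++
i=3 j=4: A[i]=14<=B[j]=28 take 14, i++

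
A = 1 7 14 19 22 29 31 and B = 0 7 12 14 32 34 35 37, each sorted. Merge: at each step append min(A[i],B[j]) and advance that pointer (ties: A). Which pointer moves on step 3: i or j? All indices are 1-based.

[i=1,j=1] A[i]=1>B[j]=0 take 0 → j++
[i=1,j=2] A[i]=1<=B[j]=7 take 1 → i++
[i=2,j=2] A[i]=7<=B[j]=7 take 7 → i++

i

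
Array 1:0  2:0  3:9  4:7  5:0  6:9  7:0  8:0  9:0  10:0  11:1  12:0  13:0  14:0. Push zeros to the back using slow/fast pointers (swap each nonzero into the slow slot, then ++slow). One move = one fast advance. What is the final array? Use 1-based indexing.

(s=1,f=1) a[fast]=0 → fast++
(s=1,f=2) a[fast]=0 → fast++
(s=1,f=3) a[fast]=9≠0 swap→a[1]=9 → slow++,fast++
(s=2,f=4) a[fast]=7≠0 swap→a[2]=7 → slow++,fast++
(s=3,f=5) a[fast]=0 → fast++
(s=3,f=6) a[fast]=9≠0 swap→a[3]=9 → slow++,fast++
(s=4,f=7) a[fast]=0 → fast++
(s=4,f=8) a[fast]=0 → fast++
(s=4,f=9) a[fast]=0 → fast++
(s=4,f=10) a[fast]=0 → fast++
(s=4,f=11) a[fast]=1≠0 swap→a[4]=1 → slow++,fast++
(s=5,f=12) a[fast]=0 → fast++
(s=5,f=13) a[fast]=0 → fast++
(s=5,f=14) a[fast]=0 → fast++

[9, 7, 9, 1, 0, 0, 0, 0, 0, 0, 0, 0, 0, 0]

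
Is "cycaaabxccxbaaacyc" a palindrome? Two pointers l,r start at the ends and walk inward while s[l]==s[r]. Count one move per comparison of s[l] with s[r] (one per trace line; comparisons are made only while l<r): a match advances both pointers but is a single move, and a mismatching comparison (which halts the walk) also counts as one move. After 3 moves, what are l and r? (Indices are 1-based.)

l=4, r=15

[1,18] 'c'=='c' → l++,r--
[2,17] 'y'=='y' → l++,r--
[3,16] 'c'=='c' → l++,r--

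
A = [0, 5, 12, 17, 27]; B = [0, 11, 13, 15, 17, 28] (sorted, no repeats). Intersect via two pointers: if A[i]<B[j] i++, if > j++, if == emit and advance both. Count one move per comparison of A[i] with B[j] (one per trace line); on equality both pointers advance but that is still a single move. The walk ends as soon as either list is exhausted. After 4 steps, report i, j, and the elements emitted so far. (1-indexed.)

[i=1,j=1] 0==0 emit → i++,j++
[i=2,j=2] 5<11 → i++
[i=3,j=2] 12>11 → j++
[i=3,j=3] 12<13 → i++

i=4, j=3, emitted=[0]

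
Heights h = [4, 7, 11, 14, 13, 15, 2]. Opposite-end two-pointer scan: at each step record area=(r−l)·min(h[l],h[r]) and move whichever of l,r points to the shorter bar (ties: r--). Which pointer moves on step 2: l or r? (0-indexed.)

l

[0,6] min(4,2)*6=12 best=12 * → r--
[0,5] min(4,15)*5=20 best=20 * → l++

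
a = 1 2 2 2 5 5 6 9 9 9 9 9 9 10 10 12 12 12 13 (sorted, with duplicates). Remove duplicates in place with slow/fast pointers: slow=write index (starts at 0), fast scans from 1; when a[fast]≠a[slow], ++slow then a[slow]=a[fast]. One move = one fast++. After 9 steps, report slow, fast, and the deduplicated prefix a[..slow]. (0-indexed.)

slow=4, fast=10, prefix=[1, 2, 5, 6, 9]

slow=0 fast=1: a[fast]=2≠a[slow]=1 write a[1]=2, slow++,fast++
slow=1 fast=2: a[fast]=2=a[slow] dup, fast++
slow=1 fast=3: a[fast]=2=a[slow] dup, fast++
slow=1 fast=4: a[fast]=5≠a[slow]=2 write a[2]=5, slow++,fast++
slow=2 fast=5: a[fast]=5=a[slow] dup, fast++
slow=2 fast=6: a[fast]=6≠a[slow]=5 write a[3]=6, slow++,fast++
slow=3 fast=7: a[fast]=9≠a[slow]=6 write a[4]=9, slow++,fast++
slow=4 fast=8: a[fast]=9=a[slow] dup, fast++
slow=4 fast=9: a[fast]=9=a[slow] dup, fast++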